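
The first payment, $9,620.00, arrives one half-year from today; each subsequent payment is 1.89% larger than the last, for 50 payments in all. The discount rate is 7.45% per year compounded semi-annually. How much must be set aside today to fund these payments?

Periodic rate r = 0.0745/2 per half-year; n is counted in half-years.
Growing ordinary annuity: PV = PMT₁ × [1 − ((1+g)/(1+r))^n] / (r − g) = 9,620 × [1 − ((1+0.0189)/(1+r))^50] / (r − 0.0189) = $309,494.86.

$309,494.86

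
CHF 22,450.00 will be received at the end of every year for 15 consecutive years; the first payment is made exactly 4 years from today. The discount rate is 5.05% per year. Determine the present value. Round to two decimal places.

Ordinary annuity of 15 payments, first payment at period 4.
Periodic rate r = 0.0505 per year.
The ordinary-annuity PV formula values the stream one period before the first payment (period 3); discount that back 3 periods:
PV₀ = 22,450 × [1 − (1+r)^−15] / r × (1+r)^−3 = CHF 200,329.40

CHF 200,329.40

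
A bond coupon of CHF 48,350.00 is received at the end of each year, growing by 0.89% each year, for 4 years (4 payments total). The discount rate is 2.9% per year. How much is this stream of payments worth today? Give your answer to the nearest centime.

Periodic rate r = 0.029 per year.
Growing ordinary annuity: PV = PMT₁ × [1 − ((1+g)/(1+r))^n] / (r − g) = 48,350 × [1 − ((1+0.0089)/(1+r))^4] / (r − 0.0089) = CHF 182,513.85.

CHF 182,513.85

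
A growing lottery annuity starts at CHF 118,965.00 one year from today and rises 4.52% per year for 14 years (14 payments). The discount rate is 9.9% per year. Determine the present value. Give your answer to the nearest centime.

CHF 1,116,127.51

Periodic rate r = 0.099 per year.
Growing ordinary annuity: PV = PMT₁ × [1 − ((1+g)/(1+r))^n] / (r − g) = 118,965 × [1 − ((1+0.0452)/(1+r))^14] / (r − 0.0452) = CHF 1,116,127.51.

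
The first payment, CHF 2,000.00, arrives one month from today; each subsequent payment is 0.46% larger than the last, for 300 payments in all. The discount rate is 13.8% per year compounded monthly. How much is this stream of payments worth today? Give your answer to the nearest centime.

Periodic rate r = 0.138/12 per month; n is counted in months.
Growing ordinary annuity: PV = PMT₁ × [1 − ((1+g)/(1+r))^n] / (r − g) = 2,000 × [1 − ((1+0.0046)/(1+r))^300] / (r − 0.0046) = CHF 252,670.15.

CHF 252,670.15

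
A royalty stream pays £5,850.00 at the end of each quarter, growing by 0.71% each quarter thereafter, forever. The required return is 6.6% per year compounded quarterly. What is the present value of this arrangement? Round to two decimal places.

£622,340.43

Periodic rate r = 0.066/4 per quarter.
Growing perpetuity (Gordon): PV = PMT₁ / (r − g) = 5,850 / (r − 0.0071) = £622,340.43.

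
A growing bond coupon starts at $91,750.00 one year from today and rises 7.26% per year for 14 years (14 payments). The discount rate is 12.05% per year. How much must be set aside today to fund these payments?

$876,405.65

Periodic rate r = 0.1205 per year.
Growing ordinary annuity: PV = PMT₁ × [1 − ((1+g)/(1+r))^n] / (r − g) = 91,750 × [1 − ((1+0.0726)/(1+r))^14] / (r − 0.0726) = $876,405.65.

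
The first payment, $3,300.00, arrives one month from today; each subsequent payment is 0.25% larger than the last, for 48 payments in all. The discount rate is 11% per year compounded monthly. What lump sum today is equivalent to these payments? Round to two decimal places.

Periodic rate r = 0.11/12 per month; n is counted in months.
Growing ordinary annuity: PV = PMT₁ × [1 − ((1+g)/(1+r))^n] / (r − g) = 3,300 × [1 − ((1+0.0025)/(1+r))^48] / (r − 0.0025) = $134,888.96.

$134,888.96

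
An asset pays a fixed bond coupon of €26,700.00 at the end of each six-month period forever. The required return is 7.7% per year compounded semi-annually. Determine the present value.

Periodic rate r = 0.077/2 per half-year.
Level perpetuity: PV = PMT / r = 26,700 / (0.077/2) = €693,506.49.

€693,506.49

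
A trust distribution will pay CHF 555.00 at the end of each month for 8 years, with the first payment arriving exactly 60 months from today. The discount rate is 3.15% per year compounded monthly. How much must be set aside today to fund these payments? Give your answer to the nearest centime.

Ordinary annuity of 96 payments, first payment at period 60.
Periodic rate r = 0.0315/12 per month; n is counted in months.
The ordinary-annuity PV formula values the stream one period before the first payment (period 59); discount that back 59 periods:
PV₀ = 555 × [1 − (1+r)^−96] / r × (1+r)^−59 = CHF 40,301.18

CHF 40,301.18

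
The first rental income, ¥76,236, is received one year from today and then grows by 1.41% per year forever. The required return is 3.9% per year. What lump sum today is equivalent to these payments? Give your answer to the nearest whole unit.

¥3,061,687

Periodic rate r = 0.039 per year.
Growing perpetuity (Gordon): PV = PMT₁ / (r − g) = 76,236 / (r − 0.0141) = ¥3,061,687.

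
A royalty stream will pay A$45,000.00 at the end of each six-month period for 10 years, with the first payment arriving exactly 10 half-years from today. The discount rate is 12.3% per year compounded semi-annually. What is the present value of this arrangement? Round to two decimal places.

Ordinary annuity of 20 payments, first payment at period 10.
Periodic rate r = 0.123/2 per half-year; n is counted in half-years.
The ordinary-annuity PV formula values the stream one period before the first payment (period 9); discount that back 9 periods:
PV₀ = 45,000 × [1 − (1+r)^−20] / r × (1+r)^−9 = A$298,003.76

A$298,003.76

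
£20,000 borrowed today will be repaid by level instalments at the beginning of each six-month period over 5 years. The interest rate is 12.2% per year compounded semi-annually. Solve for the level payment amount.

£2,573.28

Level annuity due; solve PV = PMT × [(1 − (1+r)^−n)/r] × (1+r) for PMT.
Periodic rate r = 0.122/2 per half-year; n is counted in half-years.
With n = 10: PMT = 20,000 / ([(1 − (1+r)^−n)/r] × (1+r)) = £2,573.28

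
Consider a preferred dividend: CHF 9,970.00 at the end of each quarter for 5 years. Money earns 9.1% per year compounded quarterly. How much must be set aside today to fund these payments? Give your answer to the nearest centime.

CHF 158,778.97

This is an ordinary annuity: 20 payments of CHF 9,970.00 at the end of each quarter.
Periodic rate r = 0.091/4 per quarter; n is counted in quarters.
PV = PMT × [(1 − (1+r)^−n)/r] = 9,970 × [1 − (1+r)^−20] / r = CHF 158,778.97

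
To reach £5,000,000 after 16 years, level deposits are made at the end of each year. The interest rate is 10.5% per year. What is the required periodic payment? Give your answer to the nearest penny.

£133,222.00

Level ordinary annuity; solve FV = PMT × [((1+r)^n − 1)/r] for PMT.
Periodic rate r = 0.105 per year.
With n = 16: PMT = 5,000,000 / ([((1+r)^n − 1)/r]) = £133,222.00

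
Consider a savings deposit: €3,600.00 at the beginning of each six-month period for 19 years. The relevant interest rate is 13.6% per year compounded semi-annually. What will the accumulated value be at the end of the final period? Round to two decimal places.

€632,226.00

This is an annuity due: 38 deposits of €3,600.00 at the beginning of each six-month period.
Periodic rate r = 0.136/2 per half-year; n is counted in half-years.
FV = PMT × [((1+r)^n − 1)/r] × (1+r) = 3,600 × [(1+r)^38 − 1] / r × (1+r) = €632,226.00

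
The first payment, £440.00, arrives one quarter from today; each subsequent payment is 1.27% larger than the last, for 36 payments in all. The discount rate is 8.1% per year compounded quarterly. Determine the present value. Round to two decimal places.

Periodic rate r = 0.081/4 per quarter; n is counted in quarters.
Growing ordinary annuity: PV = PMT₁ × [1 − ((1+g)/(1+r))^n] / (r − g) = 440 × [1 − ((1+0.0127)/(1+r))^36] / (r − 0.0127) = £13,673.80.

£13,673.80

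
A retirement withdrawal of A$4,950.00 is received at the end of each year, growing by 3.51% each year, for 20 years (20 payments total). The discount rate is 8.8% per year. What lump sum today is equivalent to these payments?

Periodic rate r = 0.088 per year.
Growing ordinary annuity: PV = PMT₁ × [1 − ((1+g)/(1+r))^n] / (r − g) = 4,950 × [1 − ((1+0.0351)/(1+r))^20] / (r − 0.0351) = A$59,041.09.

A$59,041.09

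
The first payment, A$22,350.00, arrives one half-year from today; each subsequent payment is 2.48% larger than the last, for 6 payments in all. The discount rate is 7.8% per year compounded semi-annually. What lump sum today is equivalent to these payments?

Periodic rate r = 0.078/2 per half-year; n is counted in half-years.
Growing ordinary annuity: PV = PMT₁ × [1 − ((1+g)/(1+r))^n] / (r − g) = 22,350 × [1 − ((1+0.0248)/(1+r))^6] / (r − 0.0248) = A$124,736.08.

A$124,736.08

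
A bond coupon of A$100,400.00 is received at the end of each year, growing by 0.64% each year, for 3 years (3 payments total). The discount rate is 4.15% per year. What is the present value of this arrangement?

A$279,561.38

Periodic rate r = 0.0415 per year.
Growing ordinary annuity: PV = PMT₁ × [1 − ((1+g)/(1+r))^n] / (r − g) = 100,400 × [1 − ((1+0.0064)/(1+r))^3] / (r − 0.0064) = A$279,561.38.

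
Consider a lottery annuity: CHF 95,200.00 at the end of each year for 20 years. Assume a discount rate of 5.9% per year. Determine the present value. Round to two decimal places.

This is an ordinary annuity: 20 payments of CHF 95,200.00 at the end of each year.
Periodic rate r = 0.059 per year.
PV = PMT × [(1 − (1+r)^−n)/r] = 95,200 × [1 − (1+r)^−20] / r = CHF 1,100,856.47

CHF 1,100,856.47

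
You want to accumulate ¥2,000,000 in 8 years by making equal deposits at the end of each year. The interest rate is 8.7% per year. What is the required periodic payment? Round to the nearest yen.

¥183,330

Level ordinary annuity; solve FV = PMT × [((1+r)^n − 1)/r] for PMT.
Periodic rate r = 0.087 per year.
With n = 8: PMT = 2,000,000 / ([((1+r)^n − 1)/r]) = ¥183,330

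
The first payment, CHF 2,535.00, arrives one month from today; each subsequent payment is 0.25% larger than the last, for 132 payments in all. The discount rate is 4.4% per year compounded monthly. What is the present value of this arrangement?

Periodic rate r = 0.044/12 per month; n is counted in months.
Growing ordinary annuity: PV = PMT₁ × [1 − ((1+g)/(1+r))^n] / (r − g) = 2,535 × [1 − ((1+0.0025)/(1+r))^132] / (r − 0.0025) = CHF 309,245.56.

CHF 309,245.56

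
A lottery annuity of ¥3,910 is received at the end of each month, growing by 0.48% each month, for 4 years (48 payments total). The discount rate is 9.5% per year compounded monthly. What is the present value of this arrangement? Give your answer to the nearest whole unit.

Periodic rate r = 0.095/12 per month; n is counted in months.
Growing ordinary annuity: PV = PMT₁ × [1 − ((1+g)/(1+r))^n] / (r − g) = 3,910 × [1 − ((1+0.0048)/(1+r))^48] / (r − 0.0048) = ¥173,295.

¥173,295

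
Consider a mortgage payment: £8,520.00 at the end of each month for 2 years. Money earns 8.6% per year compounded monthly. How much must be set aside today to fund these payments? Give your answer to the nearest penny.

£187,246.85

This is an ordinary annuity: 24 payments of £8,520.00 at the end of each month.
Periodic rate r = 0.086/12 per month; n is counted in months.
PV = PMT × [(1 − (1+r)^−n)/r] = 8,520 × [1 − (1+r)^−24] / r = £187,246.85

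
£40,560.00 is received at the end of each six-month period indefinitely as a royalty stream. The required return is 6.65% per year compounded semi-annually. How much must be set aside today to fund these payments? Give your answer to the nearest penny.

£1,219,849.62

Periodic rate r = 0.0665/2 per half-year.
Level perpetuity: PV = PMT / r = 40,560 / (0.0665/2) = £1,219,849.62.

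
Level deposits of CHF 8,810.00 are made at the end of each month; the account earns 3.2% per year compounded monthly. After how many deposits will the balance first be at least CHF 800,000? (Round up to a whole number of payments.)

Periodic rate r = 0.032/12 per month; n is counted in months.
Ordinary annuity FV: 800,000 = 8,810 × [((1+r)^n − 1)/r].
(1+r)^n = 1 + 800,000 × r / 8,810, so n = ln(1 + 800,000·r/8,810) / ln(1+r) = 81.42.
Round up to a whole number of payments: n = 82.

82 payments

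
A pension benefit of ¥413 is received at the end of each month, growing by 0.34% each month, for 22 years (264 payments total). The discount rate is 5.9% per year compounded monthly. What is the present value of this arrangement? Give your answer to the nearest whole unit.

Periodic rate r = 0.059/12 per month; n is counted in months.
Growing ordinary annuity: PV = PMT₁ × [1 − ((1+g)/(1+r))^n] / (r − g) = 413 × [1 − ((1+0.0034)/(1+r))^264] / (r − 0.0034) = ¥89,545.

¥89,545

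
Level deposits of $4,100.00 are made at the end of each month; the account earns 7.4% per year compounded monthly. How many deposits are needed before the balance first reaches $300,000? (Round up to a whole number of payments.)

61 payments

Periodic rate r = 0.074/12 per month; n is counted in months.
Ordinary annuity FV: 300,000 = 4,100 × [((1+r)^n − 1)/r].
(1+r)^n = 1 + 300,000 × r / 4,100, so n = ln(1 + 300,000·r/4,100) / ln(1+r) = 60.58.
Round up to a whole number of payments: n = 61.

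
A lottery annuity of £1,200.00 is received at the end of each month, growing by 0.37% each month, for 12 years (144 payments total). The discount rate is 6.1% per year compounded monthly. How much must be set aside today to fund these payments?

Periodic rate r = 0.061/12 per month; n is counted in months.
Growing ordinary annuity: PV = PMT₁ × [1 − ((1+g)/(1+r))^n] / (r − g) = 1,200 × [1 − ((1+0.0037)/(1+r))^144] / (r − 0.0037) = £156,057.86.

£156,057.86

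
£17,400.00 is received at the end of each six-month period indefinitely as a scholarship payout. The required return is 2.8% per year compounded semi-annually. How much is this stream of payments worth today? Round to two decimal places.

Periodic rate r = 0.028/2 per half-year.
Level perpetuity: PV = PMT / r = 17,400 / (0.028/2) = £1,242,857.14.

£1,242,857.14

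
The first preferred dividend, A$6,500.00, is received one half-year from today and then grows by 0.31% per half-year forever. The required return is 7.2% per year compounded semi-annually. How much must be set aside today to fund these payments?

A$197,568.39

Periodic rate r = 0.072/2 per half-year.
Growing perpetuity (Gordon): PV = PMT₁ / (r − g) = 6,500 / (r − 0.0031) = A$197,568.39.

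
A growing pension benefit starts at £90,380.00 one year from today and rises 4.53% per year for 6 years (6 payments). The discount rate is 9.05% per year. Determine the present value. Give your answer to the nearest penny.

£448,508.28

Periodic rate r = 0.0905 per year.
Growing ordinary annuity: PV = PMT₁ × [1 − ((1+g)/(1+r))^n] / (r − g) = 90,380 × [1 − ((1+0.0453)/(1+r))^6] / (r − 0.0453) = £448,508.28.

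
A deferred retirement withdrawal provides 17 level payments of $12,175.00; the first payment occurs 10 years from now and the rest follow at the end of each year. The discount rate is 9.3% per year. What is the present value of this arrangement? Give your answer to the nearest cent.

$45,836.02

Ordinary annuity of 17 payments, first payment at period 10.
Periodic rate r = 0.093 per year.
The ordinary-annuity PV formula values the stream one period before the first payment (period 9); discount that back 9 periods:
PV₀ = 12,175 × [1 − (1+r)^−17] / r × (1+r)^−9 = $45,836.02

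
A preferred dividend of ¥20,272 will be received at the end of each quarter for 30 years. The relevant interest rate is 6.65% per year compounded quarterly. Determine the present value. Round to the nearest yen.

¥1,050,775

This is an ordinary annuity: 120 payments of ¥20,272 at the end of each quarter.
Periodic rate r = 0.0665/4 per quarter; n is counted in quarters.
PV = PMT × [(1 − (1+r)^−n)/r] = 20,272 × [1 − (1+r)^−120] / r = ¥1,050,775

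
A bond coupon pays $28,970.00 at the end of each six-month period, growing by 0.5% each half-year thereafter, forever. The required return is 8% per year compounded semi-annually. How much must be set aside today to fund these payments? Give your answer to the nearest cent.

$827,714.29

Periodic rate r = 0.08/2 per half-year.
Growing perpetuity (Gordon): PV = PMT₁ / (r − g) = 28,970 / (r − 0.005) = $827,714.29.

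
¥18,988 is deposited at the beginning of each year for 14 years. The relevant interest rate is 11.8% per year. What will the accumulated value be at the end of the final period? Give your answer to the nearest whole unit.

¥677,577

This is an annuity due: 14 deposits of ¥18,988 at the beginning of each year.
Periodic rate r = 0.118 per year.
FV = PMT × [((1+r)^n − 1)/r] × (1+r) = 18,988 × [(1+r)^14 − 1] / r × (1+r) = ¥677,577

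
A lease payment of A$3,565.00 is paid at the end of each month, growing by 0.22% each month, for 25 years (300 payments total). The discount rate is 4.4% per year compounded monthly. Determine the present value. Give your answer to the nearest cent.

Periodic rate r = 0.044/12 per month; n is counted in months.
Growing ordinary annuity: PV = PMT₁ × [1 − ((1+g)/(1+r))^n] / (r − g) = 3,565 × [1 − ((1+0.0022)/(1+r))^300] / (r − 0.0022) = A$863,218.46.

A$863,218.46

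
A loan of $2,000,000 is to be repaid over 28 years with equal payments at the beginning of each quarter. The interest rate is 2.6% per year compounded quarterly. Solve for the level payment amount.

Level annuity due; solve PV = PMT × [(1 − (1+r)^−n)/r] × (1+r) for PMT.
Periodic rate r = 0.026/4 per quarter; n is counted in quarters.
With n = 112: PMT = 2,000,000 / ([(1 − (1+r)^−n)/r] × (1+r)) = $25,031.71

$25,031.71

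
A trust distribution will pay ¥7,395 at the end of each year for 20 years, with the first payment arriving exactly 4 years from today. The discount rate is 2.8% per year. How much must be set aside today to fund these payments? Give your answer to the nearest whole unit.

¥103,170

Ordinary annuity of 20 payments, first payment at period 4.
Periodic rate r = 0.028 per year.
The ordinary-annuity PV formula values the stream one period before the first payment (period 3); discount that back 3 periods:
PV₀ = 7,395 × [1 − (1+r)^−20] / r × (1+r)^−3 = ¥103,170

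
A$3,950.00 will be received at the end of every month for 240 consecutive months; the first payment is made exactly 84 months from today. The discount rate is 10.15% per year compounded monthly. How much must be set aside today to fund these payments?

A$201,367.99

Ordinary annuity of 240 payments, first payment at period 84.
Periodic rate r = 0.1015/12 per month; n is counted in months.
The ordinary-annuity PV formula values the stream one period before the first payment (period 83); discount that back 83 periods:
PV₀ = 3,950 × [1 − (1+r)^−240] / r × (1+r)^−83 = A$201,367.99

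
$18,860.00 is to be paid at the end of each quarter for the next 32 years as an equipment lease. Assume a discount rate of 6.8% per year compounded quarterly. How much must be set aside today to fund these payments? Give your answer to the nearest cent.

$981,175.52

This is an ordinary annuity: 128 payments of $18,860.00 at the end of each quarter.
Periodic rate r = 0.068/4 per quarter; n is counted in quarters.
PV = PMT × [(1 − (1+r)^−n)/r] = 18,860 × [1 − (1+r)^−128] / r = $981,175.52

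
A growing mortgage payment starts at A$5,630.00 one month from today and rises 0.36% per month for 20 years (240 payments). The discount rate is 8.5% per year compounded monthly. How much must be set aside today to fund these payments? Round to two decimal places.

Periodic rate r = 0.085/12 per month; n is counted in months.
Growing ordinary annuity: PV = PMT₁ × [1 − ((1+g)/(1+r))^n] / (r − g) = 5,630 × [1 − ((1+0.0036)/(1+r))^240] / (r − 0.0036) = A$912,593.29.

A$912,593.29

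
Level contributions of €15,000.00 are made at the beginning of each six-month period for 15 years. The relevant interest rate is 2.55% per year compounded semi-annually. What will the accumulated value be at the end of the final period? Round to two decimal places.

This is an annuity due: 30 deposits of €15,000.00 at the beginning of each six-month period.
Periodic rate r = 0.0255/2 per half-year; n is counted in half-years.
FV = PMT × [((1+r)^n − 1)/r] × (1+r) = 15,000 × [(1+r)^30 − 1] / r × (1+r) = €550,941.53

€550,941.53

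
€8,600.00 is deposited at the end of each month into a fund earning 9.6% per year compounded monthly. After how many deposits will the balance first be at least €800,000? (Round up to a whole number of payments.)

Periodic rate r = 0.096/12 per month; n is counted in months.
Ordinary annuity FV: 800,000 = 8,600 × [((1+r)^n − 1)/r].
(1+r)^n = 1 + 800,000 × r / 8,600, so n = ln(1 + 800,000·r/8,600) / ln(1+r) = 69.81.
Round up to a whole number of payments: n = 70.

70 payments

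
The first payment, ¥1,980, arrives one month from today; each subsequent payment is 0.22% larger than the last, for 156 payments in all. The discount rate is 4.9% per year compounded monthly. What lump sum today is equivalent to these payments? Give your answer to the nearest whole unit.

¥266,920

Periodic rate r = 0.049/12 per month; n is counted in months.
Growing ordinary annuity: PV = PMT₁ × [1 − ((1+g)/(1+r))^n] / (r − g) = 1,980 × [1 − ((1+0.0022)/(1+r))^156] / (r − 0.0022) = ¥266,920.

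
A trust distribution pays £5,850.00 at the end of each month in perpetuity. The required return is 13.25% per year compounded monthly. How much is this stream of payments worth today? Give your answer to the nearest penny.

£529,811.32

Periodic rate r = 0.1325/12 per month.
Level perpetuity: PV = PMT / r = 5,850 / (0.1325/12) = £529,811.32.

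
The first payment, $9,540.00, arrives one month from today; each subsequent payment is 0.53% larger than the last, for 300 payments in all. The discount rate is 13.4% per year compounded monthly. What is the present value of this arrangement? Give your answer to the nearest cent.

Periodic rate r = 0.134/12 per month; n is counted in months.
Growing ordinary annuity: PV = PMT₁ × [1 − ((1+g)/(1+r))^n] / (r − g) = 9,540 × [1 − ((1+0.0053)/(1+r))^300] / (r − 0.0053) = $1,342,319.39.

$1,342,319.39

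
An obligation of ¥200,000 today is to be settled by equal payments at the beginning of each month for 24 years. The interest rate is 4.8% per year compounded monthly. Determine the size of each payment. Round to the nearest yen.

¥1,166

Level annuity due; solve PV = PMT × [(1 − (1+r)^−n)/r] × (1+r) for PMT.
Periodic rate r = 0.048/12 per month; n is counted in months.
With n = 288: PMT = 200,000 / ([(1 − (1+r)^−n)/r] × (1+r)) = ¥1,166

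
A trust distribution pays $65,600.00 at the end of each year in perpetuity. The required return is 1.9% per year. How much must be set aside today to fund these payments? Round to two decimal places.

Periodic rate r = 0.019 per year.
Level perpetuity: PV = PMT / r = 65,600 / (0.019) = $3,452,631.58.

$3,452,631.58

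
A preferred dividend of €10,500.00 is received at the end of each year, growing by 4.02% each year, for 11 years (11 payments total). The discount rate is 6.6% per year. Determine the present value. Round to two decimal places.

€96,144.77

Periodic rate r = 0.066 per year.
Growing ordinary annuity: PV = PMT₁ × [1 − ((1+g)/(1+r))^n] / (r − g) = 10,500 × [1 − ((1+0.0402)/(1+r))^11] / (r − 0.0402) = €96,144.77.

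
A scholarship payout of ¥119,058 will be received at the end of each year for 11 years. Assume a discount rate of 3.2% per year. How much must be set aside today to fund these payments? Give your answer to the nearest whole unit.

¥1,089,495

This is an ordinary annuity: 11 payments of ¥119,058 at the end of each year.
Periodic rate r = 0.032 per year.
PV = PMT × [(1 − (1+r)^−n)/r] = 119,058 × [1 − (1+r)^−11] / r = ¥1,089,495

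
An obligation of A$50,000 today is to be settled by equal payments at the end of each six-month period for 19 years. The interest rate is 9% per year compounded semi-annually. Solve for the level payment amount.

Level ordinary annuity; solve PV = PMT × [(1 − (1+r)^−n)/r] for PMT.
Periodic rate r = 0.09/2 per half-year; n is counted in half-years.
With n = 38: PMT = 50,000 / ([(1 − (1+r)^−n)/r]) = A$2,770.08

A$2,770.08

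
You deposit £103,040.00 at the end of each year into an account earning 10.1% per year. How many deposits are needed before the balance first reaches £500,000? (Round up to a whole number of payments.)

Periodic rate r = 0.101 per year.
Ordinary annuity FV: 500,000 = 103,040 × [((1+r)^n − 1)/r].
(1+r)^n = 1 + 500,000 × r / 103,040, so n = ln(1 + 500,000·r/103,040) / ln(1+r) = 4.15.
Round up to a whole number of payments: n = 5.

5 payments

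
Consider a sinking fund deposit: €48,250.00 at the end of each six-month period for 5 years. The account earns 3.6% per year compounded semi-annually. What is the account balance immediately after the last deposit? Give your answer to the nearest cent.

€523,518.85

This is an ordinary annuity: 10 deposits of €48,250.00 at the end of each six-month period.
Periodic rate r = 0.036/2 per half-year; n is counted in half-years.
FV = PMT × [((1+r)^n − 1)/r] = 48,250 × [(1+r)^10 − 1] / r = €523,518.85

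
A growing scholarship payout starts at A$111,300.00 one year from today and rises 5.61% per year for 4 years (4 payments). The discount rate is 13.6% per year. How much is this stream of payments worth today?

A$352,459.74

Periodic rate r = 0.136 per year.
Growing ordinary annuity: PV = PMT₁ × [1 − ((1+g)/(1+r))^n] / (r − g) = 111,300 × [1 − ((1+0.0561)/(1+r))^4] / (r − 0.0561) = A$352,459.74.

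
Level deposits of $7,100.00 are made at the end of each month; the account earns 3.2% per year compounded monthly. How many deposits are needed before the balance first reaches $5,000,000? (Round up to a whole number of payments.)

Periodic rate r = 0.032/12 per month; n is counted in months.
Ordinary annuity FV: 5,000,000 = 7,100 × [((1+r)^n − 1)/r].
(1+r)^n = 1 + 5,000,000 × r / 7,100, so n = ln(1 + 5,000,000·r/7,100) / ln(1+r) = 396.93.
Round up to a whole number of payments: n = 397.

397 payments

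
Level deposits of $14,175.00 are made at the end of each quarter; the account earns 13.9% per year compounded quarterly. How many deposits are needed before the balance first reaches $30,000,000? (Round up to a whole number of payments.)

Periodic rate r = 0.139/4 per quarter; n is counted in quarters.
Ordinary annuity FV: 30,000,000 = 14,175 × [((1+r)^n − 1)/r].
(1+r)^n = 1 + 30,000,000 × r / 14,175, so n = ln(1 + 30,000,000·r/14,175) / ln(1+r) = 126.21.
Round up to a whole number of payments: n = 127.

127 payments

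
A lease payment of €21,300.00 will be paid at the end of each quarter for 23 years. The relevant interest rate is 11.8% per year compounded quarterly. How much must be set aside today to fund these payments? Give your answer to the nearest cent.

€672,267.83

This is an ordinary annuity: 92 payments of €21,300.00 at the end of each quarter.
Periodic rate r = 0.118/4 per quarter; n is counted in quarters.
PV = PMT × [(1 − (1+r)^−n)/r] = 21,300 × [1 − (1+r)^−92] / r = €672,267.83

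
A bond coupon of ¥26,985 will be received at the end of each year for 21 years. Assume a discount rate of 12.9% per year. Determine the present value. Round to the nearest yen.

This is an ordinary annuity: 21 payments of ¥26,985 at the end of each year.
Periodic rate r = 0.129 per year.
PV = PMT × [(1 − (1+r)^−n)/r] = 26,985 × [1 − (1+r)^−21] / r = ¥192,819

¥192,819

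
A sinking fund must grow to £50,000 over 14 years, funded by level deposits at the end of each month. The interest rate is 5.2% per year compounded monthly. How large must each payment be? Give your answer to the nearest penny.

Level ordinary annuity; solve FV = PMT × [((1+r)^n − 1)/r] for PMT.
Periodic rate r = 0.052/12 per month; n is counted in months.
With n = 168: PMT = 50,000 / ([((1+r)^n − 1)/r]) = £202.93

£202.93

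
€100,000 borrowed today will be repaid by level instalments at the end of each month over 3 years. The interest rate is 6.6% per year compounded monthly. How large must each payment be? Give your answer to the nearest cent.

Level ordinary annuity; solve PV = PMT × [(1 − (1+r)^−n)/r] for PMT.
Periodic rate r = 0.066/12 per month; n is counted in months.
With n = 36: PMT = 100,000 / ([(1 − (1+r)^−n)/r]) = €3,069.45

€3,069.45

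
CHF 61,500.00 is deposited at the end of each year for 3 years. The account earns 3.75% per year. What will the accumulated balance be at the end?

CHF 191,505.23

This is an ordinary annuity: 3 deposits of CHF 61,500.00 at the end of each year.
Periodic rate r = 0.0375 per year.
FV = PMT × [((1+r)^n − 1)/r] = 61,500 × [(1+r)^3 − 1] / r = CHF 191,505.23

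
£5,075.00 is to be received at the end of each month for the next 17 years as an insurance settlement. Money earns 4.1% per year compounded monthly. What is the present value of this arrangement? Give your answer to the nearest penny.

This is an ordinary annuity: 204 payments of £5,075.00 at the end of each month.
Periodic rate r = 0.041/12 per month; n is counted in months.
PV = PMT × [(1 − (1+r)^−n)/r] = 5,075 × [1 − (1+r)^−204] / r = £744,659.41

£744,659.41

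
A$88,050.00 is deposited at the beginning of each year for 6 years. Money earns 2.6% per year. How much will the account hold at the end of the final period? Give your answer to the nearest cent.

This is an annuity due: 6 deposits of A$88,050.00 at the beginning of each year.
Periodic rate r = 0.026 per year.
FV = PMT × [((1+r)^n − 1)/r] × (1+r) = 88,050 × [(1+r)^6 − 1] / r × (1+r) = A$578,513.58

A$578,513.58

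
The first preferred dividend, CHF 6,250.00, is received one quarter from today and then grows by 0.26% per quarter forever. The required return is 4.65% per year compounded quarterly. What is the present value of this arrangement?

CHF 692,520.78

Periodic rate r = 0.0465/4 per quarter.
Growing perpetuity (Gordon): PV = PMT₁ / (r − g) = 6,250 / (r − 0.0026) = CHF 692,520.78.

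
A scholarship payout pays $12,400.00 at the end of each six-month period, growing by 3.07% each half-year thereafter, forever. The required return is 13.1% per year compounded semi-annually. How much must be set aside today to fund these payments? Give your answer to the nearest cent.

$356,321.84

Periodic rate r = 0.131/2 per half-year.
Growing perpetuity (Gordon): PV = PMT₁ / (r − g) = 12,400 / (r − 0.0307) = $356,321.84.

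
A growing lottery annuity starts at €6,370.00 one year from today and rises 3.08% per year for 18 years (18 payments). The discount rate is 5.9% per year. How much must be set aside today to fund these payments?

Periodic rate r = 0.059 per year.
Growing ordinary annuity: PV = PMT₁ × [1 − ((1+g)/(1+r))^n] / (r − g) = 6,370 × [1 − ((1+0.0308)/(1+r))^18] / (r − 0.0308) = €86,922.49.

€86,922.49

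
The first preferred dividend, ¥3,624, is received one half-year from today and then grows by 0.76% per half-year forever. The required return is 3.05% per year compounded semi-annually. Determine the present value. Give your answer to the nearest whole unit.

Periodic rate r = 0.0305/2 per half-year.
Growing perpetuity (Gordon): PV = PMT₁ / (r − g) = 3,624 / (r − 0.0076) = ¥473,725.

¥473,725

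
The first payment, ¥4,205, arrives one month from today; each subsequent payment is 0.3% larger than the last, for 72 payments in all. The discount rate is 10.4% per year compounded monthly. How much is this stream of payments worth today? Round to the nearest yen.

Periodic rate r = 0.104/12 per month; n is counted in months.
Growing ordinary annuity: PV = PMT₁ × [1 − ((1+g)/(1+r))^n] / (r − g) = 4,205 × [1 − ((1+0.003)/(1+r))^72] / (r − 0.003) = ¥247,437.

¥247,437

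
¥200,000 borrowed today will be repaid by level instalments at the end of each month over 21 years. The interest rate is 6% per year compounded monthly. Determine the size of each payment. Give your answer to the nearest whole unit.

¥1,398

Level ordinary annuity; solve PV = PMT × [(1 − (1+r)^−n)/r] for PMT.
Periodic rate r = 0.06/12 per month; n is counted in months.
With n = 252: PMT = 200,000 / ([(1 − (1+r)^−n)/r]) = ¥1,398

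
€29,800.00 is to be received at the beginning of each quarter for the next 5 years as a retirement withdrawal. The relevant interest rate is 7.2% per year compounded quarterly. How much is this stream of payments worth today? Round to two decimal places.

This is an annuity due: 20 payments of €29,800.00 at the beginning of each quarter.
Periodic rate r = 0.072/4 per quarter; n is counted in quarters.
PV = PMT × [(1 − (1+r)^−n)/r] × (1+r) = 29,800 × [1 − (1+r)^−20] / r × (1+r) = €505,752.26

€505,752.26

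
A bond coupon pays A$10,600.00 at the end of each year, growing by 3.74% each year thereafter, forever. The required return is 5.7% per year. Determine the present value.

Periodic rate r = 0.057 per year.
Growing perpetuity (Gordon): PV = PMT₁ / (r − g) = 10,600 / (r − 0.0374) = A$540,816.33.

A$540,816.33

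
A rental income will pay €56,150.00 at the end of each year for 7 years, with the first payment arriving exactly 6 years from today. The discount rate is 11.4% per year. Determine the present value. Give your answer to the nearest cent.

Ordinary annuity of 7 payments, first payment at period 6.
Periodic rate r = 0.114 per year.
The ordinary-annuity PV formula values the stream one period before the first payment (period 5); discount that back 5 periods:
PV₀ = 56,150 × [1 − (1+r)^−7] / r × (1+r)^−5 = €152,249.38

€152,249.38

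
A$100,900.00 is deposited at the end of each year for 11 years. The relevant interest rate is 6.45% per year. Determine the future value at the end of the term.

This is an ordinary annuity: 11 deposits of A$100,900.00 at the end of each year.
Periodic rate r = 0.0645 per year.
FV = PMT × [((1+r)^n − 1)/r] = 100,900 × [(1+r)^11 − 1] / r = A$1,546,900.79

A$1,546,900.79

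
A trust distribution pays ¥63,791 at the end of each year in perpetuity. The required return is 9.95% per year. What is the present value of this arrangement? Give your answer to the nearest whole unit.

¥641,116

Periodic rate r = 0.0995 per year.
Level perpetuity: PV = PMT / r = 63,791 / (0.0995) = ¥641,116.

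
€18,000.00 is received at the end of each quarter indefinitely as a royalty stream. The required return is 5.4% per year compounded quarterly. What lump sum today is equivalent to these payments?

€1,333,333.33

Periodic rate r = 0.054/4 per quarter.
Level perpetuity: PV = PMT / r = 18,000 / (0.054/4) = €1,333,333.33.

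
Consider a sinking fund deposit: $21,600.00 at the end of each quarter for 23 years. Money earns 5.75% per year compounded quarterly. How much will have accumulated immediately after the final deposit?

This is an ordinary annuity: 92 deposits of $21,600.00 at the end of each quarter.
Periodic rate r = 0.0575/4 per quarter; n is counted in quarters.
FV = PMT × [((1+r)^n − 1)/r] = 21,600 × [(1+r)^92 − 1] / r = $4,083,524.89

$4,083,524.89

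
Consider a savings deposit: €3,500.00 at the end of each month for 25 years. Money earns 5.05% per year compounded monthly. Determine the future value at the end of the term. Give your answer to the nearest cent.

€2,099,913.47

This is an ordinary annuity: 300 deposits of €3,500.00 at the end of each month.
Periodic rate r = 0.0505/12 per month; n is counted in months.
FV = PMT × [((1+r)^n − 1)/r] = 3,500 × [(1+r)^300 − 1] / r = €2,099,913.47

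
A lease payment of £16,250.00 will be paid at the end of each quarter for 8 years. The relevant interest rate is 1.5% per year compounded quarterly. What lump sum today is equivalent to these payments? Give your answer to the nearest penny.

£489,148.75

This is an ordinary annuity: 32 payments of £16,250.00 at the end of each quarter.
Periodic rate r = 0.015/4 per quarter; n is counted in quarters.
PV = PMT × [(1 − (1+r)^−n)/r] = 16,250 × [1 − (1+r)^−32] / r = £489,148.75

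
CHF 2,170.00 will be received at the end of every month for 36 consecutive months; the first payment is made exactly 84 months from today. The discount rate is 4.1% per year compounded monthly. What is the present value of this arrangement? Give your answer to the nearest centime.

Ordinary annuity of 36 payments, first payment at period 84.
Periodic rate r = 0.041/12 per month; n is counted in months.
The ordinary-annuity PV formula values the stream one period before the first payment (period 83); discount that back 83 periods:
PV₀ = 2,170 × [1 − (1+r)^−36] / r × (1+r)^−83 = CHF 55,294.49

CHF 55,294.49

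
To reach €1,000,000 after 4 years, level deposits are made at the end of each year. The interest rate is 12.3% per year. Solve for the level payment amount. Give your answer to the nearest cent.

€208,316.98

Level ordinary annuity; solve FV = PMT × [((1+r)^n − 1)/r] for PMT.
Periodic rate r = 0.123 per year.
With n = 4: PMT = 1,000,000 / ([((1+r)^n − 1)/r]) = €208,316.98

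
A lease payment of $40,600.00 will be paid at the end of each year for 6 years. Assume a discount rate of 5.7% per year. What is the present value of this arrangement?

$201,539.08

This is an ordinary annuity: 6 payments of $40,600.00 at the end of each year.
Periodic rate r = 0.057 per year.
PV = PMT × [(1 − (1+r)^−n)/r] = 40,600 × [1 − (1+r)^−6] / r = $201,539.08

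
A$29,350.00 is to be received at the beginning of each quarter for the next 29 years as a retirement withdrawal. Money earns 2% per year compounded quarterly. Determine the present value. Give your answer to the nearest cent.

This is an annuity due: 116 payments of A$29,350.00 at the beginning of each quarter.
Periodic rate r = 0.02/4 per quarter; n is counted in quarters.
PV = PMT × [(1 − (1+r)^−n)/r] × (1+r) = 29,350 × [1 − (1+r)^−116] / r × (1+r) = A$2,591,536.62

A$2,591,536.62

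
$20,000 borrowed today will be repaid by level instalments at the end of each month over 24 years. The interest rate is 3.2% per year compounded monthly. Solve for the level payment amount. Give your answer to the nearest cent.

Level ordinary annuity; solve PV = PMT × [(1 − (1+r)^−n)/r] for PMT.
Periodic rate r = 0.032/12 per month; n is counted in months.
With n = 288: PMT = 20,000 / ([(1 − (1+r)^−n)/r]) = $99.58

$99.58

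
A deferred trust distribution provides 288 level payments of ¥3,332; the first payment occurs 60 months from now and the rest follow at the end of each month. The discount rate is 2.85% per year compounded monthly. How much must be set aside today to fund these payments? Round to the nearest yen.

¥603,754

Ordinary annuity of 288 payments, first payment at period 60.
Periodic rate r = 0.0285/12 per month; n is counted in months.
The ordinary-annuity PV formula values the stream one period before the first payment (period 59); discount that back 59 periods:
PV₀ = 3,332 × [1 − (1+r)^−288] / r × (1+r)^−59 = ¥603,754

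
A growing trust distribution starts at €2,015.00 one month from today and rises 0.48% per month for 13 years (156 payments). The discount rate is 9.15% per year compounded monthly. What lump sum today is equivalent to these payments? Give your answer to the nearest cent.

€252,970.51

Periodic rate r = 0.0915/12 per month; n is counted in months.
Growing ordinary annuity: PV = PMT₁ × [1 − ((1+g)/(1+r))^n] / (r − g) = 2,015 × [1 − ((1+0.0048)/(1+r))^156] / (r − 0.0048) = €252,970.51.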